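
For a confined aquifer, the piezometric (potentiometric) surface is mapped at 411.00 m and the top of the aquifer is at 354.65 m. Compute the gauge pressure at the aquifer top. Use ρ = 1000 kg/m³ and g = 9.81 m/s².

Pressure head at the aquifer top: ψ = h − z = 411.00 − 354.65 = 56.35 m.
P = ρgψ = 1000 × 9.81 × 56.35 = 552794 Pa ≈ 553 kPa.

P ≈ 553 kPa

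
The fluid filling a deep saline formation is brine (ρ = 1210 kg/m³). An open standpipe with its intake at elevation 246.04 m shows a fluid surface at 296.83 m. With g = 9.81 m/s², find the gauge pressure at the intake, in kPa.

P ≈ 603 kPa

Pressure head ψ = h − z = 296.83 − 246.04 = 50.79 m.
P = ρgψ = 1210 × 9.81 × 50.79 = 602882 Pa ≈ 603 kPa.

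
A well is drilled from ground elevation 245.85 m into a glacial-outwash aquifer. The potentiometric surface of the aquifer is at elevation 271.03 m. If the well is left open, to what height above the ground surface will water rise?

Water rises to the potentiometric surface, so the rise above ground = 271.03 − 245.85 = 25.18 m.

≈ 25.18 m above ground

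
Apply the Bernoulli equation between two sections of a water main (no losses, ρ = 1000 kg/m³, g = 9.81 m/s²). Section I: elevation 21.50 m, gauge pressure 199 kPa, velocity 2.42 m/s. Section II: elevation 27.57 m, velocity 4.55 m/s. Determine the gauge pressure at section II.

P₂ ≈ 132 kPa

Pressure head at I: ψ₁ = P₁/(ρg) = 199×1000 / (1000 × 9.81) = 20.29 m.
Velocity heads: v₁²/2g = 2.42²/19.62 = 0.298 m; v₂²/2g = 4.55²/19.62 = 1.055 m.
Total head H = z₁ + ψ₁ + v₁²/2g = 21.50 + 20.29 + 0.298 = 42.09 m.
ψ₂ = H − z₂ − v₂²/2g = 42.09 − 27.57 − 1.055 = 13.47 m.
P₂ = ρgψ₂ = 1000 × 9.81 × 13.47 ≈ 132 kPa.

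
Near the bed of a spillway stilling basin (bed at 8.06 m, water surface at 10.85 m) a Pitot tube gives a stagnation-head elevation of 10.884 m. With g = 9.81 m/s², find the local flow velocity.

v ≈ 0.817 m/s

Near the bed, under hydrostatic conditions, the piezometric head (z + ψ) equals the free-surface elevation, 10.85 m.
Velocity head = total − piezometric = 10.884 − 10.85 = 0.034 m.
v = √(2g·h_v) = √(2 × 9.81 × 0.034) = 0.817 m/s.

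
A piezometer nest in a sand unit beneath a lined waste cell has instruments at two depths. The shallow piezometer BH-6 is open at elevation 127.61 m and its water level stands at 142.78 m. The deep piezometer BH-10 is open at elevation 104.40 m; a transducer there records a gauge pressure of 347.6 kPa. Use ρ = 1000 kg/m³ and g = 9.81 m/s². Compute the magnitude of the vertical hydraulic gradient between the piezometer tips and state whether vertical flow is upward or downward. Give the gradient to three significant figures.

Total head at BH-6: h = 142.78 m (water level in the standpipe).
Pressure head at BH-10: ψ = P/(ρg) = 347.6×1000 / (1000 × 9.81) = 35.43 m.
Total head at BH-10: h = z + ψ = 104.40 + 35.43 = 139.83 m.
Δh = h(BH-6) − h(BH-10) = 142.78 − 139.83 = 2.95 m.
Vertical separation Δz = 127.61 − 104.40 = 23.21 m.
|i_v| = |Δh| / Δz = 2.95 / 23.21 = 0.127.
Head is higher in the shallow piezometer, so vertical flow is downward (recharge condition).

|i_v| ≈ 0.127; vertical flow is downward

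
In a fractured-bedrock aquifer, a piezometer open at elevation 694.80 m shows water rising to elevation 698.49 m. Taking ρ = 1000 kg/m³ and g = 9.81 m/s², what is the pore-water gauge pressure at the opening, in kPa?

Pressure head ψ = h − z = 698.49 − 694.80 = 3.69 m.
P = ρgψ = 1000 × 9.81 × 3.69 = 36199 Pa ≈ 36.2 kPa.

P ≈ 36.2 kPa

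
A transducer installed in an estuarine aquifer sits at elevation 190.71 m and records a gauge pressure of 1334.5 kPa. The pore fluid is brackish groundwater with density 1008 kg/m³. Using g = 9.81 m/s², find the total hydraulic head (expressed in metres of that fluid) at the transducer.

h ≈ 325.67 m

ψ = P/(ρg) = 1334.5×1000 / (1008 × 9.81) = 134.96 m.
h = z + ψ = 190.71 + 134.96 = 325.67 m.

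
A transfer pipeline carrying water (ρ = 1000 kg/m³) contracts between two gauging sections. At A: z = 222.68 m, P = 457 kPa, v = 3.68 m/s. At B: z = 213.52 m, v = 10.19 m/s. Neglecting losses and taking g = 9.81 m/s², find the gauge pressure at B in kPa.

Pressure head at A: ψ₁ = P₁/(ρg) = 457×1000 / (1000 × 9.81) = 46.59 m.
Velocity heads: v₁²/2g = 3.68²/19.62 = 0.690 m; v₂²/2g = 10.19²/19.62 = 5.292 m.
Total head H = z₁ + ψ₁ + v₁²/2g = 222.68 + 46.59 + 0.690 = 269.96 m.
ψ₂ = H − z₂ − v₂²/2g = 269.96 − 213.52 − 5.292 = 51.15 m.
P₂ = ρgψ₂ = 1000 × 9.81 × 51.15 ≈ 502 kPa.

P₂ ≈ 502 kPa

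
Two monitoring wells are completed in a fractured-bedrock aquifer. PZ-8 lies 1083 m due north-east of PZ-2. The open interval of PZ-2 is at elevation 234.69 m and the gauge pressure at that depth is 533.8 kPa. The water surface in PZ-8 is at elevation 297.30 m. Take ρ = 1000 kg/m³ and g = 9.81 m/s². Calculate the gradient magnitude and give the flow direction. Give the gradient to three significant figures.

Pressure head at PZ-2: ψ = P/(ρg) = 533.8×1000 / (1000 × 9.81) = 54.41 m.
Total head at PZ-2: h = z + ψ = 234.69 + 54.41 = 289.10 m.
Total head at PZ-8: h = 297.30 m (water level in the piezometer is the total head).
Head difference: h(PZ-2) − h(PZ-8) = 289.10 − 297.30 = -8.20 m.
Hydraulic gradient: i = |Δh| / L = 8.20 / 1083 = 0.00757.
Flow is from higher to lower head: from PZ-8 toward PZ-2, i.e. toward the south-west.

i ≈ 0.00757; groundwater flows toward the south-west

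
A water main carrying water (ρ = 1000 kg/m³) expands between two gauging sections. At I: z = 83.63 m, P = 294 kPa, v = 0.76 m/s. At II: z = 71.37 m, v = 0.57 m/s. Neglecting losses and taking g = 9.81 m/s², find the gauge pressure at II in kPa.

P₂ ≈ 414 kPa

Pressure head at I: ψ₁ = P₁/(ρg) = 294×1000 / (1000 × 9.81) = 29.97 m.
Velocity heads: v₁²/2g = 0.76²/19.62 = 0.029 m; v₂²/2g = 0.57²/19.62 = 0.017 m.
Total head H = z₁ + ψ₁ + v₁²/2g = 83.63 + 29.97 + 0.029 = 113.63 m.
ψ₂ = H − z₂ − v₂²/2g = 113.63 − 71.37 − 0.017 = 42.24 m.
P₂ = ρgψ₂ = 1000 × 9.81 × 42.24 ≈ 414 kPa.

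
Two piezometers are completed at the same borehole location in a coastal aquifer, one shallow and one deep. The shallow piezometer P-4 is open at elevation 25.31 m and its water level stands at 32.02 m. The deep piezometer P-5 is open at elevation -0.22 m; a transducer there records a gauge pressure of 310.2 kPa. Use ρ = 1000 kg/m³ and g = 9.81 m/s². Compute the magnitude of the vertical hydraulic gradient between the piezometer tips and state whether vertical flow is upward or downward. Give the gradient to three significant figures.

Total head at P-4: h = 32.02 m (water level in the standpipe).
Pressure head at P-5: ψ = P/(ρg) = 310.2×1000 / (1000 × 9.81) = 31.62 m.
Total head at P-5: h = z + ψ = -0.22 + 31.62 = 31.40 m.
Δh = h(P-4) − h(P-5) = 32.02 − 31.40 = 0.62 m.
Vertical separation Δz = 25.31 − (-0.22) = 25.53 m.
|i_v| = |Δh| / Δz = 0.62 / 25.53 = 0.0243.
Head is higher in the shallow piezometer, so vertical flow is downward (recharge condition).

|i_v| ≈ 0.0243; vertical flow is downward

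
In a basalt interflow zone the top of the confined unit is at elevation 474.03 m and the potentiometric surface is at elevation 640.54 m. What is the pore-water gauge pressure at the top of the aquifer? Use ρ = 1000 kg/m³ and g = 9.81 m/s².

P ≈ 1630 kPa

Pressure head at the aquifer top: ψ = h − z = 640.54 − 474.03 = 166.51 m.
P = ρgψ = 1000 × 9.81 × 166.51 = 1633463 Pa ≈ 1630 kPa.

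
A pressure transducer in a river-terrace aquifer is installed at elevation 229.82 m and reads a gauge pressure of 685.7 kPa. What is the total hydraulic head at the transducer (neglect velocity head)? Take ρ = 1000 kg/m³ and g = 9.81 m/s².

ψ = P/(ρg) = 685.7×1000 / (1000 × 9.81) = 69.90 m.
h = z + ψ = 229.82 + 69.90 = 299.72 m.

h ≈ 299.72 m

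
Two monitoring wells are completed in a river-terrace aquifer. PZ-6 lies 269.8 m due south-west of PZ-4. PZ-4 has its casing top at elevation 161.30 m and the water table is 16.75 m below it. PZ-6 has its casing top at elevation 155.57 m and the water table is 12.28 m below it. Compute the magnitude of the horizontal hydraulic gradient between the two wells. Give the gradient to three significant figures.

Total head at PZ-4: h = 161.30 − 16.75 = 144.55 m.
Total head at PZ-6: h = 155.57 − 12.28 = 143.29 m.
Head difference: h(PZ-4) − h(PZ-6) = 144.55 − 143.29 = 1.26 m.
Hydraulic gradient: i = |Δh| / L = 1.26 / 269.8 = 0.00467.

i ≈ 0.00467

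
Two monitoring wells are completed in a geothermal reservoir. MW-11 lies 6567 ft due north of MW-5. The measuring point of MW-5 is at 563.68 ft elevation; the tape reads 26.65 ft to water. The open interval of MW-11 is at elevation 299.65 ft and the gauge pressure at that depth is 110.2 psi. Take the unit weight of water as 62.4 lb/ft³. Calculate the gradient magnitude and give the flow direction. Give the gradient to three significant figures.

i ≈ 0.00258; groundwater flows toward the south

Total head at MW-5: h = 563.68 − 26.65 = 537.03 ft.
Pressure head at MW-11: ψ = 144·P/γ = 144 × 110.2 / 62.4 = 254.31 ft.
Total head at MW-11: h = z + ψ = 299.65 + 254.31 = 553.96 ft.
Head difference: h(MW-5) − h(MW-11) = 537.03 − 553.96 = -16.93 ft.
Hydraulic gradient: i = |Δh| / L = 16.93 / 6567 = 0.00258.
Flow is from higher to lower head: from MW-11 toward MW-5, i.e. toward the south.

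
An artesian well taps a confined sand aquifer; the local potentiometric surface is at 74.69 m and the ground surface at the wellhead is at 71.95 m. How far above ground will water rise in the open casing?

≈ 2.74 m above ground

Water rises to the potentiometric surface, so the rise above ground = 74.69 − 71.95 = 2.74 m.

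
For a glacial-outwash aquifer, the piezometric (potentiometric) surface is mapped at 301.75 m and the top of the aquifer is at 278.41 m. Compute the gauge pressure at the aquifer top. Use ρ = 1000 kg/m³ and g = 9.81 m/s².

Pressure head at the aquifer top: ψ = h − z = 301.75 − 278.41 = 23.34 m.
P = ρgψ = 1000 × 9.81 × 23.34 = 228965 Pa ≈ 229 kPa.

P ≈ 229 kPa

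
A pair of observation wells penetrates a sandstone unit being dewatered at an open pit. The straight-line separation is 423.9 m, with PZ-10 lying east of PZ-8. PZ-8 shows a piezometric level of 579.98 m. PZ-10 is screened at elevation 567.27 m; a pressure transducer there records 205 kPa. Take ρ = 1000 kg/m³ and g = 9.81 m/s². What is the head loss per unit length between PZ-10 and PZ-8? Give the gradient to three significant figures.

Total head at PZ-8: h = 579.98 m (water level in the piezometer is the total head).
Pressure head at PZ-10: ψ = P/(ρg) = 205×1000 / (1000 × 9.81) = 20.90 m.
Total head at PZ-10: h = z + ψ = 567.27 + 20.90 = 588.17 m.
Head difference: h(PZ-8) − h(PZ-10) = 579.98 − 588.17 = -8.19 m.
Hydraulic gradient: i = |Δh| / L = 8.19 / 423.9 = 0.0193.

i ≈ 0.0193 m/m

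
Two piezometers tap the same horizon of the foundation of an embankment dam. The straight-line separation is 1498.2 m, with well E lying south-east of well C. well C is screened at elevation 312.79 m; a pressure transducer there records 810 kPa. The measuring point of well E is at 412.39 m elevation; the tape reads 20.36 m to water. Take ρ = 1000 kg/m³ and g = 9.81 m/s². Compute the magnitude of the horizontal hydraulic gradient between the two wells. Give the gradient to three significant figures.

Pressure head at well C: ψ = P/(ρg) = 810×1000 / (1000 × 9.81) = 82.57 m.
Total head at well C: h = z + ψ = 312.79 + 82.57 = 395.36 m.
Total head at well E: h = 412.39 − 20.36 = 392.03 m.
Head difference: h(well C) − h(well E) = 395.36 − 392.03 = 3.33 m.
Hydraulic gradient: i = |Δh| / L = 3.33 / 1498.2 = 0.00222.

i ≈ 0.00222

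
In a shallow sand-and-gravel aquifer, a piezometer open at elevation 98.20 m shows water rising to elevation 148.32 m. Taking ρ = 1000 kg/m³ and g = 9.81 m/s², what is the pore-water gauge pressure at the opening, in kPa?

Pressure head ψ = h − z = 148.32 − 98.20 = 50.12 m.
P = ρgψ = 1000 × 9.81 × 50.12 = 491677 Pa ≈ 492 kPa.

P ≈ 492 kPa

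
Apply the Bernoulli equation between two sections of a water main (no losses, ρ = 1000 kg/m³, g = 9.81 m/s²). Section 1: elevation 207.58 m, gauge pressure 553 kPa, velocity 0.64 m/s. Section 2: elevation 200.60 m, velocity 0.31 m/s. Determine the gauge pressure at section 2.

P₂ ≈ 622 kPa

Pressure head at 1: ψ₁ = P₁/(ρg) = 553×1000 / (1000 × 9.81) = 56.37 m.
Velocity heads: v₁²/2g = 0.64²/19.62 = 0.021 m; v₂²/2g = 0.31²/19.62 = 0.005 m.
Total head H = z₁ + ψ₁ + v₁²/2g = 207.58 + 56.37 + 0.021 = 263.97 m.
ψ₂ = H − z₂ − v₂²/2g = 263.97 − 200.60 − 0.005 = 63.37 m.
P₂ = ρgψ₂ = 1000 × 9.81 × 63.37 ≈ 622 kPa.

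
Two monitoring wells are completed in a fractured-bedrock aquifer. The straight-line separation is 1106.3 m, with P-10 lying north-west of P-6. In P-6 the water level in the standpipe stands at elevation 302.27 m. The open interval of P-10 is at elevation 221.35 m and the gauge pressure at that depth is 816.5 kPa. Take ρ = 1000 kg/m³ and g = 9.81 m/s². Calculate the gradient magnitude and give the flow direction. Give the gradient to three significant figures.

i ≈ 0.00209; groundwater flows toward the south-east

Total head at P-6: h = 302.27 m (water level in the piezometer is the total head).
Pressure head at P-10: ψ = P/(ρg) = 816.5×1000 / (1000 × 9.81) = 83.23 m.
Total head at P-10: h = z + ψ = 221.35 + 83.23 = 304.58 m.
Head difference: h(P-6) − h(P-10) = 302.27 − 304.58 = -2.31 m.
Hydraulic gradient: i = |Δh| / L = 2.31 / 1106.3 = 0.00209.
Flow is from higher to lower head: from P-10 toward P-6, i.e. toward the south-east.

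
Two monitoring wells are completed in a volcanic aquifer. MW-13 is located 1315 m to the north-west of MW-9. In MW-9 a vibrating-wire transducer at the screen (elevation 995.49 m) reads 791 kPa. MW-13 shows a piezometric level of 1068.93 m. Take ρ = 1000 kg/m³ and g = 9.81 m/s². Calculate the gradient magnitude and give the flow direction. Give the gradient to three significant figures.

Pressure head at MW-9: ψ = P/(ρg) = 791×1000 / (1000 × 9.81) = 80.63 m.
Total head at MW-9: h = z + ψ = 995.49 + 80.63 = 1076.12 m.
Total head at MW-13: h = 1068.93 m (water level in the piezometer is the total head).
Head difference: h(MW-9) − h(MW-13) = 1076.12 − 1068.93 = 7.19 m.
Hydraulic gradient: i = |Δh| / L = 7.19 / 1315 = 0.00547.
Flow is from higher to lower head: from MW-9 toward MW-13, i.e. toward the north-west.

i ≈ 0.00547; groundwater flows toward the north-west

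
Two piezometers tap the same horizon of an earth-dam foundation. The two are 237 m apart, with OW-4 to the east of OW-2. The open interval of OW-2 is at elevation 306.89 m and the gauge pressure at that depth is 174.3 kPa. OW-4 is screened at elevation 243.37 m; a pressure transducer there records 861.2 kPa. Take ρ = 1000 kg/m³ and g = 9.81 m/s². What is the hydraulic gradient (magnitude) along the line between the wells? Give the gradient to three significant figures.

Pressure head at OW-2: ψ = P/(ρg) = 174.3×1000 / (1000 × 9.81) = 17.77 m.
Total head at OW-2: h = z + ψ = 306.89 + 17.77 = 324.66 m.
Pressure head at OW-4: ψ = P/(ρg) = 861.2×1000 / (1000 × 9.81) = 87.79 m.
Total head at OW-4: h = z + ψ = 243.37 + 87.79 = 331.16 m.
Head difference: h(OW-2) − h(OW-4) = 324.66 − 331.16 = -6.50 m.
Hydraulic gradient: i = |Δh| / L = 6.50 / 237 = 0.0274.

i ≈ 0.0274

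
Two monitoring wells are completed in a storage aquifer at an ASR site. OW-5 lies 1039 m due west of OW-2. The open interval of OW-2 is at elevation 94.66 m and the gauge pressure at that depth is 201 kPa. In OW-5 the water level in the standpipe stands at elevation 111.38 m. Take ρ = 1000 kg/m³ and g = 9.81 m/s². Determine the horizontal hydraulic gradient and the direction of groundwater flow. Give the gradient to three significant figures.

Pressure head at OW-2: ψ = P/(ρg) = 201×1000 / (1000 × 9.81) = 20.49 m.
Total head at OW-2: h = z + ψ = 94.66 + 20.49 = 115.15 m.
Total head at OW-5: h = 111.38 m (water level in the piezometer is the total head).
Head difference: h(OW-2) − h(OW-5) = 115.15 − 111.38 = 3.77 m.
Hydraulic gradient: i = |Δh| / L = 3.77 / 1039 = 0.00363.
Flow is from higher to lower head: from OW-2 toward OW-5, i.e. toward the west.

i ≈ 0.00363; groundwater flows toward the west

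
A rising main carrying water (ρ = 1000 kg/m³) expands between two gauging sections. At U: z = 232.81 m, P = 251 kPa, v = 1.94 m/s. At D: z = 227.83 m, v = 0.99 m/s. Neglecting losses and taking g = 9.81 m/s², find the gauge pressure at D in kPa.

P₂ ≈ 301 kPa

Pressure head at U: ψ₁ = P₁/(ρg) = 251×1000 / (1000 × 9.81) = 25.59 m.
Velocity heads: v₁²/2g = 1.94²/19.62 = 0.192 m; v₂²/2g = 0.99²/19.62 = 0.050 m.
Total head H = z₁ + ψ₁ + v₁²/2g = 232.81 + 25.59 + 0.192 = 258.59 m.
ψ₂ = H − z₂ − v₂²/2g = 258.59 − 227.83 − 0.050 = 30.71 m.
P₂ = ρgψ₂ = 1000 × 9.81 × 30.71 ≈ 301 kPa.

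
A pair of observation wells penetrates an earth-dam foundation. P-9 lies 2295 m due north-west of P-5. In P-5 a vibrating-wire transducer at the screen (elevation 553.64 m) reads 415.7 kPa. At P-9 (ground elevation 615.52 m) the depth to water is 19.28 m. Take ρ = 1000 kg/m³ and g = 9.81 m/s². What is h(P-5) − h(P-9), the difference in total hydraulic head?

Pressure head at P-5: ψ = P/(ρg) = 415.7×1000 / (1000 × 9.81) = 42.38 m.
Total head at P-5: h = z + ψ = 553.64 + 42.38 = 596.02 m.
Total head at P-9: h = 615.52 − 19.28 = 596.24 m.
Head difference: h(P-5) − h(P-9) = 596.02 − 596.24 = -0.22 m.

Δh ≈ -0.22 m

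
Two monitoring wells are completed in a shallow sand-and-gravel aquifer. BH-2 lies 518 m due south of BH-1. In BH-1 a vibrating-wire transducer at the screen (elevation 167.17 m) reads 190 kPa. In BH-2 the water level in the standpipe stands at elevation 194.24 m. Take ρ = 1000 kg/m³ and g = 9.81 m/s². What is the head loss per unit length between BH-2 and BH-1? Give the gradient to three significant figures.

i ≈ 0.0149 m/m

Pressure head at BH-1: ψ = P/(ρg) = 190×1000 / (1000 × 9.81) = 19.37 m.
Total head at BH-1: h = z + ψ = 167.17 + 19.37 = 186.54 m.
Total head at BH-2: h = 194.24 m (water level in the piezometer is the total head).
Head difference: h(BH-1) − h(BH-2) = 186.54 − 194.24 = -7.70 m.
Hydraulic gradient: i = |Δh| / L = 7.70 / 518 = 0.0149.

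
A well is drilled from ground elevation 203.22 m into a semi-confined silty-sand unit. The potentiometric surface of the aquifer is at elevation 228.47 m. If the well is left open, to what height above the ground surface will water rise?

Water rises to the potentiometric surface, so the rise above ground = 228.47 − 203.22 = 25.25 m.

≈ 25.25 m above ground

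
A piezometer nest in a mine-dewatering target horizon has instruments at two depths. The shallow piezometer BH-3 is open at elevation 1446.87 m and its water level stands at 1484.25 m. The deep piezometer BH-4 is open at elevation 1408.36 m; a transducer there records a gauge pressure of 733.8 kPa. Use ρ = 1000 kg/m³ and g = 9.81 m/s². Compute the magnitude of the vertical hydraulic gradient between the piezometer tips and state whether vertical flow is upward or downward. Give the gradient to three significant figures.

|i_v| ≈ 0.0283; vertical flow is downward

Total head at BH-3: h = 1484.25 m (water level in the standpipe).
Pressure head at BH-4: ψ = P/(ρg) = 733.8×1000 / (1000 × 9.81) = 74.80 m.
Total head at BH-4: h = z + ψ = 1408.36 + 74.80 = 1483.16 m.
Δh = h(BH-3) − h(BH-4) = 1484.25 − 1483.16 = 1.09 m.
Vertical separation Δz = 1446.87 − 1408.36 = 38.51 m.
|i_v| = |Δh| / Δz = 1.09 / 38.51 = 0.0283.
Head is higher in the shallow piezometer, so vertical flow is downward (recharge condition).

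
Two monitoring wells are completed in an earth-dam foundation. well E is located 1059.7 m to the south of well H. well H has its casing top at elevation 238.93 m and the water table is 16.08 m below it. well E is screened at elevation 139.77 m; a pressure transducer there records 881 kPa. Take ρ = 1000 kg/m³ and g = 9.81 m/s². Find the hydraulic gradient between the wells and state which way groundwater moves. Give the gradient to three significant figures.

Total head at well H: h = 238.93 − 16.08 = 222.85 m.
Pressure head at well E: ψ = P/(ρg) = 881×1000 / (1000 × 9.81) = 89.81 m.
Total head at well E: h = z + ψ = 139.77 + 89.81 = 229.58 m.
Head difference: h(well H) − h(well E) = 222.85 − 229.58 = -6.73 m.
Hydraulic gradient: i = |Δh| / L = 6.73 / 1059.7 = 0.00635.
Flow is from higher to lower head: from well E toward well H, i.e. toward the north.

i ≈ 0.00635; groundwater flows toward the north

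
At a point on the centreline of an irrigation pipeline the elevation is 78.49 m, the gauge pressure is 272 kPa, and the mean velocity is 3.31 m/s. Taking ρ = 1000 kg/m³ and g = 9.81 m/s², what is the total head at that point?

Pressure head ψ = P/(ρg) = 272×1000 / (1000 × 9.81) = 27.73 m.
Velocity head = v²/(2g) = 3.31² / (2 × 9.81) = 0.558 m.
h = z + ψ + v²/(2g) = 78.49 + 27.73 + 0.558 = 106.78 m.

h ≈ 106.78 m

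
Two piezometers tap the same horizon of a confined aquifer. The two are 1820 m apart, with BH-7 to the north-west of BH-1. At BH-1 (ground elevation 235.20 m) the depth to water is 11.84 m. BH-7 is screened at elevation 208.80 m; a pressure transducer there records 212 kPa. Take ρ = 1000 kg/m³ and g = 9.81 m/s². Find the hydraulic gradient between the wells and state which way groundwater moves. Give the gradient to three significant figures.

i ≈ 0.00387; groundwater flows toward the south-east

Total head at BH-1: h = 235.20 − 11.84 = 223.36 m.
Pressure head at BH-7: ψ = P/(ρg) = 212×1000 / (1000 × 9.81) = 21.61 m.
Total head at BH-7: h = z + ψ = 208.80 + 21.61 = 230.41 m.
Head difference: h(BH-1) − h(BH-7) = 223.36 − 230.41 = -7.05 m.
Hydraulic gradient: i = |Δh| / L = 7.05 / 1820 = 0.00387.
Flow is from higher to lower head: from BH-7 toward BH-1, i.e. toward the south-east.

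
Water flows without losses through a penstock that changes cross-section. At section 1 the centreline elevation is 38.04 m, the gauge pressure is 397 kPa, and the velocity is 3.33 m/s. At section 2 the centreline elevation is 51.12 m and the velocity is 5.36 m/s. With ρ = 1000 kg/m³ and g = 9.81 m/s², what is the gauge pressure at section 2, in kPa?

Pressure head at 1: ψ₁ = P₁/(ρg) = 397×1000 / (1000 × 9.81) = 40.47 m.
Velocity heads: v₁²/2g = 3.33²/19.62 = 0.565 m; v₂²/2g = 5.36²/19.62 = 1.464 m.
Total head H = z₁ + ψ₁ + v₁²/2g = 38.04 + 40.47 + 0.565 = 79.07 m.
ψ₂ = H − z₂ − v₂²/2g = 79.07 − 51.12 − 1.464 = 26.49 m.
P₂ = ρgψ₂ = 1000 × 9.81 × 26.49 ≈ 260 kPa.

P₂ ≈ 260 kPa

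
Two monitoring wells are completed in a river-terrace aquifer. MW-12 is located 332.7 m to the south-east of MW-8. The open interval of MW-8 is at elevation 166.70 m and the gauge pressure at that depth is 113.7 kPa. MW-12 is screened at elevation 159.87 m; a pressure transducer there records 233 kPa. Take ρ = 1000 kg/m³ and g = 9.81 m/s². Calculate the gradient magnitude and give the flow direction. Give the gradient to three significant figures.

i ≈ 0.0160; groundwater flows toward the north-west

Pressure head at MW-8: ψ = P/(ρg) = 113.7×1000 / (1000 × 9.81) = 11.59 m.
Total head at MW-8: h = z + ψ = 166.70 + 11.59 = 178.29 m.
Pressure head at MW-12: ψ = P/(ρg) = 233×1000 / (1000 × 9.81) = 23.75 m.
Total head at MW-12: h = z + ψ = 159.87 + 23.75 = 183.62 m.
Head difference: h(MW-8) − h(MW-12) = 178.29 − 183.62 = -5.33 m.
Hydraulic gradient: i = |Δh| / L = 5.33 / 332.7 = 0.0160.
Flow is from higher to lower head: from MW-12 toward MW-8, i.e. toward the north-west.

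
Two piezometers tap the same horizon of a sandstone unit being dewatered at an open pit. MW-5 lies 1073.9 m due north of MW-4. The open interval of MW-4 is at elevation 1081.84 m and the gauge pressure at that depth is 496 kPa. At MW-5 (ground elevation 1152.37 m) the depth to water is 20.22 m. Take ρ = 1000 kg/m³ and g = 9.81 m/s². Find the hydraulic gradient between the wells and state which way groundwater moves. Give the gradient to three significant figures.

i ≈ 0.000233; groundwater flows toward the north

Pressure head at MW-4: ψ = P/(ρg) = 496×1000 / (1000 × 9.81) = 50.56 m.
Total head at MW-4: h = z + ψ = 1081.84 + 50.56 = 1132.40 m.
Total head at MW-5: h = 1152.37 − 20.22 = 1132.15 m.
Head difference: h(MW-4) − h(MW-5) = 1132.40 − 1132.15 = 0.25 m.
Hydraulic gradient: i = |Δh| / L = 0.25 / 1073.9 = 0.000233.
Flow is from higher to lower head: from MW-4 toward MW-5, i.e. toward the north.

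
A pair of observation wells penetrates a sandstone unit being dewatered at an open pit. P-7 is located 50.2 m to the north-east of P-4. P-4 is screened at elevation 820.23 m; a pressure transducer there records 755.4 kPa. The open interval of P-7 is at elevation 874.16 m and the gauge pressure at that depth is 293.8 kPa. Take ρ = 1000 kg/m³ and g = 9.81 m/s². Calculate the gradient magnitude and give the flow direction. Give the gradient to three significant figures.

i ≈ 0.137; groundwater flows toward the south-west

Pressure head at P-4: ψ = P/(ρg) = 755.4×1000 / (1000 × 9.81) = 77.00 m.
Total head at P-4: h = z + ψ = 820.23 + 77.00 = 897.23 m.
Pressure head at P-7: ψ = P/(ρg) = 293.8×1000 / (1000 × 9.81) = 29.95 m.
Total head at P-7: h = z + ψ = 874.16 + 29.95 = 904.11 m.
Head difference: h(P-4) − h(P-7) = 897.23 − 904.11 = -6.88 m.
Hydraulic gradient: i = |Δh| / L = 6.88 / 50.2 = 0.137.
Flow is from higher to lower head: from P-7 toward P-4, i.e. toward the south-west.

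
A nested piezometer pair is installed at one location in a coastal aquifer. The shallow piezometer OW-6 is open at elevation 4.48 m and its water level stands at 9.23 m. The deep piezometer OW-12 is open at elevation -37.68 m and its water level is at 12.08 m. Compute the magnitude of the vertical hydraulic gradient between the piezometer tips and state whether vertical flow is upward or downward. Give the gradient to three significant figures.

Total head at OW-6: h = 9.23 m (water level in the standpipe).
Total head at OW-12: h = 12.08 m.
Δh = h(OW-6) − h(OW-12) = 9.23 − 12.08 = -2.85 m.
Vertical separation Δz = 4.48 − (-37.68) = 42.16 m.
|i_v| = |Δh| / Δz = 2.85 / 42.16 = 0.0676.
Head is higher in the deep piezometer, so vertical flow is upward (discharge condition).

|i_v| ≈ 0.0676; vertical flow is upward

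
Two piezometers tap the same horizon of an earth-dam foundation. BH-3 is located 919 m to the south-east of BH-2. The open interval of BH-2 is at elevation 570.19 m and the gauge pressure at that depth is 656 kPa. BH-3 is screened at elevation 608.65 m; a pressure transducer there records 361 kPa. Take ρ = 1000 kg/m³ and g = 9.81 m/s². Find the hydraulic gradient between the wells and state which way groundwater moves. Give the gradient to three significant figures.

Pressure head at BH-2: ψ = P/(ρg) = 656×1000 / (1000 × 9.81) = 66.87 m.
Total head at BH-2: h = z + ψ = 570.19 + 66.87 = 637.06 m.
Pressure head at BH-3: ψ = P/(ρg) = 361×1000 / (1000 × 9.81) = 36.80 m.
Total head at BH-3: h = z + ψ = 608.65 + 36.80 = 645.45 m.
Head difference: h(BH-2) − h(BH-3) = 637.06 − 645.45 = -8.39 m.
Hydraulic gradient: i = |Δh| / L = 8.39 / 919 = 0.00913.
Flow is from higher to lower head: from BH-3 toward BH-2, i.e. toward the north-west.

i ≈ 0.00913; groundwater flows toward the north-west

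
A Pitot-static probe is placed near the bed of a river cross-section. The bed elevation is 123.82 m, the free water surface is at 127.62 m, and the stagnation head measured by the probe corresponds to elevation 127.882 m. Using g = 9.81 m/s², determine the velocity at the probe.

v ≈ 2.27 m/s

Near the bed, under hydrostatic conditions, the piezometric head (z + ψ) equals the free-surface elevation, 127.62 m.
Velocity head = total − piezometric = 127.882 − 127.62 = 0.262 m.
v = √(2g·h_v) = √(2 × 9.81 × 0.262) = 2.27 m/s.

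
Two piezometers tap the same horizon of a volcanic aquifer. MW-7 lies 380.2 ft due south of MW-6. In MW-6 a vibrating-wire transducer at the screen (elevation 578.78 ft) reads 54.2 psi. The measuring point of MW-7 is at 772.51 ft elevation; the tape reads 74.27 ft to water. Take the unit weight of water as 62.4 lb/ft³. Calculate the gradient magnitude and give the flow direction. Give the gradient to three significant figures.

Pressure head at MW-6: ψ = 144·P/γ = 144 × 54.2 / 62.4 = 125.08 ft.
Total head at MW-6: h = z + ψ = 578.78 + 125.08 = 703.86 ft.
Total head at MW-7: h = 772.51 − 74.27 = 698.24 ft.
Head difference: h(MW-6) − h(MW-7) = 703.86 − 698.24 = 5.62 ft.
Hydraulic gradient: i = |Δh| / L = 5.62 / 380.2 = 0.0148.
Flow is from higher to lower head: from MW-6 toward MW-7, i.e. toward the south.

i ≈ 0.0148; groundwater flows toward the south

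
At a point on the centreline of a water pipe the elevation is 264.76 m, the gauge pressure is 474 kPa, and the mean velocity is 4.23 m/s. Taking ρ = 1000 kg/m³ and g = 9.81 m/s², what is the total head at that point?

h ≈ 313.99 m

Pressure head ψ = P/(ρg) = 474×1000 / (1000 × 9.81) = 48.32 m.
Velocity head = v²/(2g) = 4.23² / (2 × 9.81) = 0.912 m.
h = z + ψ + v²/(2g) = 264.76 + 48.32 + 0.912 = 313.99 m.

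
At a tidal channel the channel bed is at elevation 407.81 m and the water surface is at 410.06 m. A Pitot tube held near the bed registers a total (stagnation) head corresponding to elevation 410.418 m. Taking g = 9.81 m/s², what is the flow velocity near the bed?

v ≈ 2.65 m/s

Near the bed, under hydrostatic conditions, the piezometric head (z + ψ) equals the free-surface elevation, 410.06 m.
Velocity head = total − piezometric = 410.418 − 410.06 = 0.358 m.
v = √(2g·h_v) = √(2 × 9.81 × 0.358) = 2.65 m/s.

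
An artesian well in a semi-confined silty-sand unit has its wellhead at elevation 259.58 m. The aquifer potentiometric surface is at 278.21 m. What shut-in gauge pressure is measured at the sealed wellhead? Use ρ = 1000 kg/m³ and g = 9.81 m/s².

Head above the cap: Δh = 278.21 − 259.58 = 18.63 m.
P = ρgΔh = 1000 × 9.81 × 18.63 = 182760 Pa ≈ 183 kPa.

P ≈ 183 kPa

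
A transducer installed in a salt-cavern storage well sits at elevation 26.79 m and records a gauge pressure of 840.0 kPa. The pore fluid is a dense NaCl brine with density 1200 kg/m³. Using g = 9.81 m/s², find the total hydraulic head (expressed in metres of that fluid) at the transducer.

h ≈ 98.15 m

ψ = P/(ρg) = 840.0×1000 / (1200 × 9.81) = 71.36 m.
h = z + ψ = 26.79 + 71.36 = 98.15 m.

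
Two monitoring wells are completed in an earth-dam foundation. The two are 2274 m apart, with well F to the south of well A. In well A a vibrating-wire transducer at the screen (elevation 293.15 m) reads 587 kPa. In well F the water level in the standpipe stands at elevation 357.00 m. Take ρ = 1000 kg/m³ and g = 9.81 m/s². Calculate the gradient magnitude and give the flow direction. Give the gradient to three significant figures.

Pressure head at well A: ψ = P/(ρg) = 587×1000 / (1000 × 9.81) = 59.84 m.
Total head at well A: h = z + ψ = 293.15 + 59.84 = 352.99 m.
Total head at well F: h = 357.00 m (water level in the piezometer is the total head).
Head difference: h(well A) − h(well F) = 352.99 − 357.00 = -4.01 m.
Hydraulic gradient: i = |Δh| / L = 4.01 / 2274 = 0.00176.
Flow is from higher to lower head: from well F toward well A, i.e. toward the north.

i ≈ 0.00176; groundwater flows toward the north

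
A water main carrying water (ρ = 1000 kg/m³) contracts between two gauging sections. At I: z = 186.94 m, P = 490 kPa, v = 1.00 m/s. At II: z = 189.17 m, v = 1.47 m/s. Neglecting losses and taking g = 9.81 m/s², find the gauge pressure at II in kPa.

P₂ ≈ 468 kPa

Pressure head at I: ψ₁ = P₁/(ρg) = 490×1000 / (1000 × 9.81) = 49.95 m.
Velocity heads: v₁²/2g = 1.00²/19.62 = 0.051 m; v₂²/2g = 1.47²/19.62 = 0.110 m.
Total head H = z₁ + ψ₁ + v₁²/2g = 186.94 + 49.95 + 0.051 = 236.94 m.
ψ₂ = H − z₂ − v₂²/2g = 236.94 − 189.17 − 0.110 = 47.66 m.
P₂ = ρgψ₂ = 1000 × 9.81 × 47.66 ≈ 468 kPa.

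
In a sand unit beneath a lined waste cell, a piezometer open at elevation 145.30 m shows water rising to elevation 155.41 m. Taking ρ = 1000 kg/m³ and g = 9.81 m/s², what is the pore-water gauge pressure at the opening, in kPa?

Pressure head ψ = h − z = 155.41 − 145.30 = 10.11 m.
P = ρgψ = 1000 × 9.81 × 10.11 = 99179 Pa ≈ 99.2 kPa.

P ≈ 99.2 kPa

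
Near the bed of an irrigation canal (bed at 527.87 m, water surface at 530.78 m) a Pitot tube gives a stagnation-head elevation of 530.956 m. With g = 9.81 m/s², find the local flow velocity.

v ≈ 1.86 m/s

Near the bed, under hydrostatic conditions, the piezometric head (z + ψ) equals the free-surface elevation, 530.78 m.
Velocity head = total − piezometric = 530.956 − 530.78 = 0.176 m.
v = √(2g·h_v) = √(2 × 9.81 × 0.176) = 1.86 m/s.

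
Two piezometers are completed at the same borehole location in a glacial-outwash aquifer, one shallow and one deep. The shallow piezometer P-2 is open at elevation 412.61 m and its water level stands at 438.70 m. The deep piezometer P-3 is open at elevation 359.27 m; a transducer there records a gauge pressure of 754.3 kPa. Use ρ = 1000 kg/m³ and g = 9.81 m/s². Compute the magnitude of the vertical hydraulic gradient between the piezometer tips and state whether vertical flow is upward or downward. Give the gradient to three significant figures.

|i_v| ≈ 0.0476; vertical flow is downward

Total head at P-2: h = 438.70 m (water level in the standpipe).
Pressure head at P-3: ψ = P/(ρg) = 754.3×1000 / (1000 × 9.81) = 76.89 m.
Total head at P-3: h = z + ψ = 359.27 + 76.89 = 436.16 m.
Δh = h(P-2) − h(P-3) = 438.70 − 436.16 = 2.54 m.
Vertical separation Δz = 412.61 − 359.27 = 53.34 m.
|i_v| = |Δh| / Δz = 2.54 / 53.34 = 0.0476.
Head is higher in the shallow piezometer, so vertical flow is downward (recharge condition).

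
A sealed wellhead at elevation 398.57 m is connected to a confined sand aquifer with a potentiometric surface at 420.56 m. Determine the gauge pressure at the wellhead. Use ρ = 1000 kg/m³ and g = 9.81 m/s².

P ≈ 216 kPa

Head above the cap: Δh = 420.56 − 398.57 = 21.99 m.
P = ρgΔh = 1000 × 9.81 × 21.99 = 215722 Pa ≈ 216 kPa.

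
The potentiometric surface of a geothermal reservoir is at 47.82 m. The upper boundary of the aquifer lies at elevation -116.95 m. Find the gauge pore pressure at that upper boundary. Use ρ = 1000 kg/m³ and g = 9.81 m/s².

Pressure head at the aquifer top: ψ = h − z = 47.82 − (-116.95) = 164.77 m.
P = ρgψ = 1000 × 9.81 × 164.77 = 1616394 Pa ≈ 1620 kPa.

P ≈ 1620 kPa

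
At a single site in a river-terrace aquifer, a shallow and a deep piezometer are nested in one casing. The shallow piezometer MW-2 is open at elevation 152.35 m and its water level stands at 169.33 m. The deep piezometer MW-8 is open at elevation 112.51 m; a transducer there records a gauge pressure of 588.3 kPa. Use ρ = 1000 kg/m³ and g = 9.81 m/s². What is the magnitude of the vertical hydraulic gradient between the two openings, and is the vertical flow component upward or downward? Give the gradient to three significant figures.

|i_v| ≈ 0.0791; vertical flow is upward

Total head at MW-2: h = 169.33 m (water level in the standpipe).
Pressure head at MW-8: ψ = P/(ρg) = 588.3×1000 / (1000 × 9.81) = 59.97 m.
Total head at MW-8: h = z + ψ = 112.51 + 59.97 = 172.48 m.
Δh = h(MW-2) − h(MW-8) = 169.33 − 172.48 = -3.15 m.
Vertical separation Δz = 152.35 − 112.51 = 39.84 m.
|i_v| = |Δh| / Δz = 3.15 / 39.84 = 0.0791.
Head is higher in the deep piezometer, so vertical flow is upward (discharge condition).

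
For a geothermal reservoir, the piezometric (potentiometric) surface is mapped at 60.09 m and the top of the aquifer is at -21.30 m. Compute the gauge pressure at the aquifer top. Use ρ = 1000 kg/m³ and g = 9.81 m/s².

P ≈ 798 kPa

Pressure head at the aquifer top: ψ = h − z = 60.09 − (-21.30) = 81.39 m.
P = ρgψ = 1000 × 9.81 × 81.39 = 798436 Pa ≈ 798 kPa.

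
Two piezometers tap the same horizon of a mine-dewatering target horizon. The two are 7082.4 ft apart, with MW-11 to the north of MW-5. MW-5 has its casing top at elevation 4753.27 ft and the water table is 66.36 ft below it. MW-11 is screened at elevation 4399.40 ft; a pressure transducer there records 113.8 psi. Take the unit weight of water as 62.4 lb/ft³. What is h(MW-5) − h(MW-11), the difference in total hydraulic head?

Total head at MW-5: h = 4753.27 − 66.36 = 4686.91 ft.
Pressure head at MW-11: ψ = 144·P/γ = 144 × 113.8 / 62.4 = 262.62 ft.
Total head at MW-11: h = z + ψ = 4399.40 + 262.62 = 4662.02 ft.
Head difference: h(MW-5) − h(MW-11) = 4686.91 − 4662.02 = 24.89 ft.

Δh ≈ 24.89 ft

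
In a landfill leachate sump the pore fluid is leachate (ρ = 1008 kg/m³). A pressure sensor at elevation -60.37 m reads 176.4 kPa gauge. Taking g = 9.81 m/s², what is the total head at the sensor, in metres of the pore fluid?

h ≈ -42.53 m

ψ = P/(ρg) = 176.4×1000 / (1008 × 9.81) = 17.84 m.
h = z + ψ = -60.37 + 17.84 = -42.53 m.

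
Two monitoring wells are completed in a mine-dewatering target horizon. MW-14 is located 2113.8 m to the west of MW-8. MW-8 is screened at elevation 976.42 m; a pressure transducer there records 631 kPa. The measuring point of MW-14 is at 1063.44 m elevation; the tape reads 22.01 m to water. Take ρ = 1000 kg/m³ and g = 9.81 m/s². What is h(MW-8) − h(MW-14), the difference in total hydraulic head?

Δh ≈ -0.69 m

Pressure head at MW-8: ψ = P/(ρg) = 631×1000 / (1000 × 9.81) = 64.32 m.
Total head at MW-8: h = z + ψ = 976.42 + 64.32 = 1040.74 m.
Total head at MW-14: h = 1063.44 − 22.01 = 1041.43 m.
Head difference: h(MW-8) − h(MW-14) = 1040.74 − 1041.43 = -0.69 m.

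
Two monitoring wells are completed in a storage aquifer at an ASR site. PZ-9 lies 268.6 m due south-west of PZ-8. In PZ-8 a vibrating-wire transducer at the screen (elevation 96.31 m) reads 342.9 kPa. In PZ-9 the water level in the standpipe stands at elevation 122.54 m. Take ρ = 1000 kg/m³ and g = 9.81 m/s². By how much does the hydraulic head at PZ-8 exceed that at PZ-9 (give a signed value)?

Δh ≈ 8.72 m

Pressure head at PZ-8: ψ = P/(ρg) = 342.9×1000 / (1000 × 9.81) = 34.95 m.
Total head at PZ-8: h = z + ψ = 96.31 + 34.95 = 131.26 m.
Total head at PZ-9: h = 122.54 m (water level in the piezometer is the total head).
Head difference: h(PZ-8) − h(PZ-9) = 131.26 − 122.54 = 8.72 m.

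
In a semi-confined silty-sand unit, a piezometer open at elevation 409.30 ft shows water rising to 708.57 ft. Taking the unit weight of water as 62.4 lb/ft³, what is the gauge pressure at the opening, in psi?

P ≈ 130 psi

Pressure head ψ = h − z = 708.57 − 409.30 = 299.27 ft.
P = γ·ψ / 144 = 62.4 × 299.27 / 144 = 130 psi.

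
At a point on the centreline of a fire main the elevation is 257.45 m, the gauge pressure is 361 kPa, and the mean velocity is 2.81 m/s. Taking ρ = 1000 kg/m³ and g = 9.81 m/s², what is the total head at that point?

Pressure head ψ = P/(ρg) = 361×1000 / (1000 × 9.81) = 36.80 m.
Velocity head = v²/(2g) = 2.81² / (2 × 9.81) = 0.402 m.
h = z + ψ + v²/(2g) = 257.45 + 36.80 + 0.402 = 294.65 m.

h ≈ 294.65 m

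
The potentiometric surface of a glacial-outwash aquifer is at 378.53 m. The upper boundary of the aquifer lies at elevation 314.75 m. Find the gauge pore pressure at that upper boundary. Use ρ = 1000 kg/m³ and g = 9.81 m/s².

P ≈ 626 kPa

Pressure head at the aquifer top: ψ = h − z = 378.53 − 314.75 = 63.78 m.
P = ρgψ = 1000 × 9.81 × 63.78 = 625682 Pa ≈ 626 kPa.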